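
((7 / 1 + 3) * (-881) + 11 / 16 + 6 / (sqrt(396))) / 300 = -46983 / 1600 + sqrt(11) / 3300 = -29.36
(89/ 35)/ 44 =89/ 1540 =0.06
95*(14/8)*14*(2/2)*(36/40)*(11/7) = 13167/4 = 3291.75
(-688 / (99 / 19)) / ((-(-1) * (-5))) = 13072 / 495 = 26.41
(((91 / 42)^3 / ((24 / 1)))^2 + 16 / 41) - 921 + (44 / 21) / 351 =-920.42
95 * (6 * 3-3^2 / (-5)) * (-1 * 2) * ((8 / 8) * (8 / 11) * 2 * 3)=-16416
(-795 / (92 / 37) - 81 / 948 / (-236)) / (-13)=548412639 / 22298224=24.59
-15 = -15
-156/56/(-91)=0.03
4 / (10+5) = 4 / 15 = 0.27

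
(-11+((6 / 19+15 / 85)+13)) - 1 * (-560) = 181685 / 323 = 562.49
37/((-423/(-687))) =8473/141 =60.09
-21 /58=-0.36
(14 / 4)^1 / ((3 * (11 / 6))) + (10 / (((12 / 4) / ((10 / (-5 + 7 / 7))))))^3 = -171686 / 297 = -578.07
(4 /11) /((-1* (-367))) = 4 /4037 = 0.00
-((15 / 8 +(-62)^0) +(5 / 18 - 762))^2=-2985201769 / 5184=-575849.11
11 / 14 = 0.79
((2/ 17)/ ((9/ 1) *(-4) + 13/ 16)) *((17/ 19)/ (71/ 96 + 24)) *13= -39936/ 25405375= -0.00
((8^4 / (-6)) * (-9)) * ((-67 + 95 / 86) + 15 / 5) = -16616448 / 43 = -386429.02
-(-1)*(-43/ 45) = -43/ 45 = -0.96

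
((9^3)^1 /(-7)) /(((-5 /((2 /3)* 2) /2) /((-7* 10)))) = -3888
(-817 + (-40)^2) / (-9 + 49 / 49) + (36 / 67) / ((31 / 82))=-1602675 / 16616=-96.45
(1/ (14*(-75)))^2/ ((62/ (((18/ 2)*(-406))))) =-29/ 542500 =-0.00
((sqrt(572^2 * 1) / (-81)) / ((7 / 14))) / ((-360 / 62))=8866 / 3645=2.43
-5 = -5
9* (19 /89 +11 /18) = 1321 /178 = 7.42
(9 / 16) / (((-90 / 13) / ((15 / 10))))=-39 / 320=-0.12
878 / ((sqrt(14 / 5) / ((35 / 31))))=2195 * sqrt(70) / 31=592.41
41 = 41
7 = 7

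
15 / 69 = 5 / 23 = 0.22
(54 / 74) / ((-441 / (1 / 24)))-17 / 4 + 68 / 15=61627 / 217560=0.28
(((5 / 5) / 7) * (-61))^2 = 3721 / 49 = 75.94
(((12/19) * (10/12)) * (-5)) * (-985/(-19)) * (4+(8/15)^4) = -81398824/146205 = -556.74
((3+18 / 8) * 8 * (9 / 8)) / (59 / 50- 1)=525 / 2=262.50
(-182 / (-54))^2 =8281 / 729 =11.36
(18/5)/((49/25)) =90/49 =1.84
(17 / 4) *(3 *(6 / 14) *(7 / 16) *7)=1071 / 64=16.73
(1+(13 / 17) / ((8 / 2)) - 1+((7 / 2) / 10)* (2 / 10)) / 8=0.03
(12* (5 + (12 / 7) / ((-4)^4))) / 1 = 6729 / 112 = 60.08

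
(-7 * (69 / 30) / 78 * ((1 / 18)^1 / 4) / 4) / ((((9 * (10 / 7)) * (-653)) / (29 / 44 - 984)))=-48761909 / 580892083200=-0.00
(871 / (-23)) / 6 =-6.31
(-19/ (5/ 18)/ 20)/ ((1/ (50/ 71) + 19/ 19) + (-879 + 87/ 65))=2223/ 568907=0.00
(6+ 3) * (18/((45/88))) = 316.80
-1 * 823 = -823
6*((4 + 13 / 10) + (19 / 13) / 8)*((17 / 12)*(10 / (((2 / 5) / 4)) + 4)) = 48467 / 10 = 4846.70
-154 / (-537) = 154 / 537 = 0.29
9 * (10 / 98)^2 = 225 / 2401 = 0.09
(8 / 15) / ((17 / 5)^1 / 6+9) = 16 / 287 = 0.06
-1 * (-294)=294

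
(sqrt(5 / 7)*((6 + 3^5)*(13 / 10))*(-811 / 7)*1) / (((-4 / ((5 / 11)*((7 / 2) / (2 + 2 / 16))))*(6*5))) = 875069*sqrt(35) / 26180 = 197.75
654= 654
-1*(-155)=155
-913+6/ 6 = -912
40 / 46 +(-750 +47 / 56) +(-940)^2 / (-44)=-295120989 / 14168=-20830.11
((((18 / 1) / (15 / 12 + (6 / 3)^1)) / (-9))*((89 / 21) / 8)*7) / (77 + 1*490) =-89 / 22113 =-0.00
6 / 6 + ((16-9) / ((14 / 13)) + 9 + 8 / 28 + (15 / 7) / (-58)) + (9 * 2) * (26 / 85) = 384004 / 17255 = 22.25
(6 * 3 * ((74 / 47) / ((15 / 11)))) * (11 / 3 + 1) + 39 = 31957 / 235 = 135.99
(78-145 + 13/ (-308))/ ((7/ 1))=-20649/ 2156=-9.58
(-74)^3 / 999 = -10952 / 27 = -405.63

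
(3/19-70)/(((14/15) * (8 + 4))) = -6635/1064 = -6.24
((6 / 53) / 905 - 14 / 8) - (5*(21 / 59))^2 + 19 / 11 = -23433868681 / 7346511260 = -3.19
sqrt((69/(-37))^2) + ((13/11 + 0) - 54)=-20738/407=-50.95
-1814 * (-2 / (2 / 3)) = 5442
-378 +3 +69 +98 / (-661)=-202364 / 661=-306.15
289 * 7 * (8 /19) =16184 /19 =851.79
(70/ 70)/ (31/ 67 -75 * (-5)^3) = 67/ 628156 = 0.00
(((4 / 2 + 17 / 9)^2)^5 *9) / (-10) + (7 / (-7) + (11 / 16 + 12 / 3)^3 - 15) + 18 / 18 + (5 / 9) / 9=-1129761258140842165 / 1586874322944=-711941.23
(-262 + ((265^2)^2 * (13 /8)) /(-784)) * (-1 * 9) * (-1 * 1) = -577006212501 /6272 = -91997163.98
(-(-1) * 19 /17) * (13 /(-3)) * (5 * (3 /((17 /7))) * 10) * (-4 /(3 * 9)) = 345800 /7803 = 44.32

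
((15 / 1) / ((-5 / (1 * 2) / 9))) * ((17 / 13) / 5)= -918 / 65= -14.12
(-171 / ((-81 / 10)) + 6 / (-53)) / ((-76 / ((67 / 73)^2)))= -11240456 / 48296727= -0.23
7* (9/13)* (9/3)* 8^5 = 6193152/13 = 476396.31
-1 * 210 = -210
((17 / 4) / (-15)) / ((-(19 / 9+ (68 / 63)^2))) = 22491 / 260060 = 0.09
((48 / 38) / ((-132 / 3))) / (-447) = 2 / 31141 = 0.00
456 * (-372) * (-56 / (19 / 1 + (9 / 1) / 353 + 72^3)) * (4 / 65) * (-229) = -358.64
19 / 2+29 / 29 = 21 / 2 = 10.50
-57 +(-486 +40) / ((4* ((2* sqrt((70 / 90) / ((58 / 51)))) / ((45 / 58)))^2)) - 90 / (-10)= -4005093 / 55216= -72.54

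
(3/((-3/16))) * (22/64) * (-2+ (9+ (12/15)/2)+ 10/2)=-341/5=-68.20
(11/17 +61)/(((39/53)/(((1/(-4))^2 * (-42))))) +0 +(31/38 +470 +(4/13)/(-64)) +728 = 65766213/67184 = 978.90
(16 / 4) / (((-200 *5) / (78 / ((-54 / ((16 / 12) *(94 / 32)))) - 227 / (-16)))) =-737 / 21600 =-0.03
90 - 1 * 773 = -683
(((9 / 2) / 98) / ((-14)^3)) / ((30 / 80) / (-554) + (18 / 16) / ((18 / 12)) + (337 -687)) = 2493 / 52030404706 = 0.00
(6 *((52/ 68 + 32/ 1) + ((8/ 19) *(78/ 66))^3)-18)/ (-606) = -4638563162/ 15675057893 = -0.30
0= 0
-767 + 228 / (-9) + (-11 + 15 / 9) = -2405 / 3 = -801.67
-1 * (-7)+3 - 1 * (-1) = 11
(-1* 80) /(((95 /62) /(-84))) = 83328 /19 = 4385.68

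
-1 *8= -8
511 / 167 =3.06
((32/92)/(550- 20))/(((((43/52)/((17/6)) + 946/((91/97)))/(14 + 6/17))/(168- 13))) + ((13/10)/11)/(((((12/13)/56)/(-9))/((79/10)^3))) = -6656691451376993299/209234773495000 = -31814.46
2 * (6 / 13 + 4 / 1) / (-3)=-116 / 39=-2.97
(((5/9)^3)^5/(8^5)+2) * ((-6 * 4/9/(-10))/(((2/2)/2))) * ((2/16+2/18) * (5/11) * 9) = 229385781479032414813/222639140343756128256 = 1.03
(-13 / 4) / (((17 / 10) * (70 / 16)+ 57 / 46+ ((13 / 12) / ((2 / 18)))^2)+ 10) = -299 / 10464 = -0.03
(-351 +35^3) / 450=21262 / 225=94.50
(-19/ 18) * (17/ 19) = -17/ 18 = -0.94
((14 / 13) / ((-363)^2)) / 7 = 2 / 1712997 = 0.00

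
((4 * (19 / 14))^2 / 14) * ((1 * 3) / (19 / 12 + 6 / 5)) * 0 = 0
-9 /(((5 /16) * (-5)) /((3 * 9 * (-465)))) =-361584 /5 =-72316.80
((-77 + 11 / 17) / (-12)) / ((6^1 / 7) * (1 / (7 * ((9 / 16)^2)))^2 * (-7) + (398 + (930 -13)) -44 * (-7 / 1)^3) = 23182929 / 59775137146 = 0.00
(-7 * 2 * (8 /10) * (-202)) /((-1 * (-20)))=2828 /25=113.12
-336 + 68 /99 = -33196 /99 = -335.31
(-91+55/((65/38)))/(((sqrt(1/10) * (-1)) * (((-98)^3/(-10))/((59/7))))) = 225675 * sqrt(10)/42824236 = 0.02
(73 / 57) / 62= 73 / 3534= 0.02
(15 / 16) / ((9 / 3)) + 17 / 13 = 1.62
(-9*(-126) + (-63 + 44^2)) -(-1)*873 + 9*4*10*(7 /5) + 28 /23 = 100860 /23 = 4385.22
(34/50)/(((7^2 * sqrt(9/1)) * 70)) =17/257250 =0.00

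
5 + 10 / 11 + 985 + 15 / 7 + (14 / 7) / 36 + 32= 1025.11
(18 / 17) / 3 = 6 / 17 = 0.35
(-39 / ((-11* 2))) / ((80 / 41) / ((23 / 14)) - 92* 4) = -2829 / 585376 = -0.00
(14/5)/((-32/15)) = -21/16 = -1.31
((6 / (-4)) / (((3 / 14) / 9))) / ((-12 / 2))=21 / 2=10.50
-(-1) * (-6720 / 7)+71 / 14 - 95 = -1049.93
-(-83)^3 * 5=2858935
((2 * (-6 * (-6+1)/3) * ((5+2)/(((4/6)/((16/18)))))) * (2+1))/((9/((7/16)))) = 245/9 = 27.22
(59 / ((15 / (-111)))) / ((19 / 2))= -4366 / 95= -45.96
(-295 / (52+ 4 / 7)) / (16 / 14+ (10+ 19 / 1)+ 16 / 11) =-159005 / 895344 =-0.18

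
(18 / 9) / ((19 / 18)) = 1.89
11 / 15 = 0.73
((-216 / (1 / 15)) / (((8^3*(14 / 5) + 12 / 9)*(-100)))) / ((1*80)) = 0.00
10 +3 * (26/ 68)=379/ 34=11.15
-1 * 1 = -1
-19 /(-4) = 19 /4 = 4.75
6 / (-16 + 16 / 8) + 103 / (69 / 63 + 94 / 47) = 14946 / 455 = 32.85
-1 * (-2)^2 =-4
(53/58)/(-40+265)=53/13050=0.00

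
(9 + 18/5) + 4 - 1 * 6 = 53/5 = 10.60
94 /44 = 47 /22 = 2.14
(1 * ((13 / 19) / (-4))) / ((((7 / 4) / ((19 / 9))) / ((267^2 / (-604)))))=102973 / 4228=24.36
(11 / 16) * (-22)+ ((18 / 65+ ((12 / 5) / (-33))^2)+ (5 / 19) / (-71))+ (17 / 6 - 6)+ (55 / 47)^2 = -46810055713943 / 2812468315800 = -16.64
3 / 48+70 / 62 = 591 / 496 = 1.19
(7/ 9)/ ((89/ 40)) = 280/ 801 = 0.35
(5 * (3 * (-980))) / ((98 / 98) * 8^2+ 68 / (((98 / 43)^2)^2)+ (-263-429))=67794059760 / 2884612099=23.50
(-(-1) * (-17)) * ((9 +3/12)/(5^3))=-629/500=-1.26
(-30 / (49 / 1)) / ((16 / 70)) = -75 / 28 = -2.68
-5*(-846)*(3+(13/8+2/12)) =81075/4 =20268.75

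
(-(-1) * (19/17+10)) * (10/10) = 189/17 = 11.12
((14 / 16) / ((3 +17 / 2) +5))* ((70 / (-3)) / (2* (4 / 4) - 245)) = 245 / 48114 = 0.01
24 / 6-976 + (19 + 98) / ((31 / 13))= -28611 / 31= -922.94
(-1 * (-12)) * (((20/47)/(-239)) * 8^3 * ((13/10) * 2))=-28.44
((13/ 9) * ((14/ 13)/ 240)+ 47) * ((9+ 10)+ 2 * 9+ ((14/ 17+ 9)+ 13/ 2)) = 92040571/ 36720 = 2506.55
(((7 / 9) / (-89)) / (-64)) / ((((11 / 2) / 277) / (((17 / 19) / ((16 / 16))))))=0.01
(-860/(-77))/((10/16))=1376/77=17.87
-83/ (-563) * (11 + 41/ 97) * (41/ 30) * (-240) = -30164192/ 54611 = -552.35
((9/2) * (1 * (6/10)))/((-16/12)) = -81/40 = -2.02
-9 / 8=-1.12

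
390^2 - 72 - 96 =151932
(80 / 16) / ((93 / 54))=90 / 31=2.90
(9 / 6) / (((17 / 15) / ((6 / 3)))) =45 / 17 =2.65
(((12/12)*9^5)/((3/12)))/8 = 59049/2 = 29524.50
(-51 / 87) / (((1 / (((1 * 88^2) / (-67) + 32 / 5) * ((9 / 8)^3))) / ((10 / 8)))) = 14165199 / 124352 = 113.91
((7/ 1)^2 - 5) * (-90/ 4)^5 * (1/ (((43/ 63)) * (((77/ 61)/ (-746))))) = 37787115853125/ 172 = 219692534029.80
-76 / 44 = -19 / 11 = -1.73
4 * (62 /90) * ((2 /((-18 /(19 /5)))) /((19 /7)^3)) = -42532 /731025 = -0.06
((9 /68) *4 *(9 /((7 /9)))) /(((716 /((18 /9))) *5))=729 /213010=0.00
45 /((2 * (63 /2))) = 0.71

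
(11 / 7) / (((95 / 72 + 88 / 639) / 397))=7441368 / 17381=428.13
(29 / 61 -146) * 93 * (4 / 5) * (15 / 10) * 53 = -262528398 / 305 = -860748.85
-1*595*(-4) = 2380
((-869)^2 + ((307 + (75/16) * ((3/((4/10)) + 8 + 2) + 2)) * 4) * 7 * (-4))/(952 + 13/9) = 745.23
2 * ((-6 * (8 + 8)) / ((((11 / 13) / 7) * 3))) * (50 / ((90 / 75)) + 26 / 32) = -742196 / 33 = -22490.79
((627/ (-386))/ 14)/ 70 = -0.00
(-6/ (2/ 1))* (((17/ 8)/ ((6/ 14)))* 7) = -833/ 8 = -104.12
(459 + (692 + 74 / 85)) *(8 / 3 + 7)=2839361 / 255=11134.75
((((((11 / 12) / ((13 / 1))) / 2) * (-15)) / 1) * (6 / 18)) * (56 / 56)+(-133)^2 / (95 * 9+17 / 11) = 4299317 / 209976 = 20.48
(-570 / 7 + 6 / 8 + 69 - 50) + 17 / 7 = -237 / 4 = -59.25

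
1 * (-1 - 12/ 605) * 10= -1234/ 121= -10.20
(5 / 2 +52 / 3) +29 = 48.83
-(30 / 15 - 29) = 27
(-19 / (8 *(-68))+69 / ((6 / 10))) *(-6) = -187737 / 272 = -690.21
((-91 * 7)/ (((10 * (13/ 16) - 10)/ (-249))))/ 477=-422968/ 2385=-177.35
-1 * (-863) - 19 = 844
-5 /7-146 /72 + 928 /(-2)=-117619 /252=-466.74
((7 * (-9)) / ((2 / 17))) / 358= -1.50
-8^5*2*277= -18153472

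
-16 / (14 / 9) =-72 / 7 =-10.29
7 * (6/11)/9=14/33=0.42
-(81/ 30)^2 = -729/ 100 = -7.29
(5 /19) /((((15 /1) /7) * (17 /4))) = 28 /969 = 0.03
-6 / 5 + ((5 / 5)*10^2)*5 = 498.80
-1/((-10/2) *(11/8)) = 8/55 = 0.15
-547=-547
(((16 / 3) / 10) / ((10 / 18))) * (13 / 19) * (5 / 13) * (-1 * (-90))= 432 / 19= 22.74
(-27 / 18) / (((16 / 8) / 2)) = -3 / 2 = -1.50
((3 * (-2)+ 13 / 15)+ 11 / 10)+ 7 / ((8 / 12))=97 / 15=6.47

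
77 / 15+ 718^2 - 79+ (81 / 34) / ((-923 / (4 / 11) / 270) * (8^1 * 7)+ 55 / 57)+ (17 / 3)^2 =1063051816215491 / 2062247220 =515482.24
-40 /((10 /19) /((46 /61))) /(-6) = 1748 /183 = 9.55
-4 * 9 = -36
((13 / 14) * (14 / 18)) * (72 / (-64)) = -13 / 16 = -0.81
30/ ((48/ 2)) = 5/ 4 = 1.25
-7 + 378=371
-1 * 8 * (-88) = 704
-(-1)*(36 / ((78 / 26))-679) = -667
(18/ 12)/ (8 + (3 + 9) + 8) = 3/ 56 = 0.05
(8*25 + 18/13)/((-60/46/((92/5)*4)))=-11079376/975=-11363.46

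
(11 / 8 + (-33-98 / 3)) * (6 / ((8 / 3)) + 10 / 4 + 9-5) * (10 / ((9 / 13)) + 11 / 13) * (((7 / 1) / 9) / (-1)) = 676304615 / 101088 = 6690.26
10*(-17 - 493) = -5100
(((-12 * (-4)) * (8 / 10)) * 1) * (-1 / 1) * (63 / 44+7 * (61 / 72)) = -46648 / 165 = -282.72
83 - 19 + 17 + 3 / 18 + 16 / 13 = 6427 / 78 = 82.40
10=10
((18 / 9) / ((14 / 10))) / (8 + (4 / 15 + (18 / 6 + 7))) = 75 / 959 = 0.08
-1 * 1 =-1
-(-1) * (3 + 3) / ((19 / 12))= 72 / 19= 3.79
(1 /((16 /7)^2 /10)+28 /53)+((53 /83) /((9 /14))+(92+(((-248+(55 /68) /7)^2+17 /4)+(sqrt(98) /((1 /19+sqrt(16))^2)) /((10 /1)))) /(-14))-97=-2255253493644791 /502340743296-361 * sqrt(2) /118580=-4489.49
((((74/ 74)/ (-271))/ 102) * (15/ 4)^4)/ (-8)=16875/ 18870272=0.00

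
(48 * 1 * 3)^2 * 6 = 124416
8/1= 8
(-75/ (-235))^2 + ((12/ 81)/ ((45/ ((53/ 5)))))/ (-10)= 6600221/ 67098375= 0.10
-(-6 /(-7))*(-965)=5790 /7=827.14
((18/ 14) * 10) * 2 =180/ 7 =25.71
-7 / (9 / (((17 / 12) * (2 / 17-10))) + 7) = -98 / 89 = -1.10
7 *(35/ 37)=245/ 37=6.62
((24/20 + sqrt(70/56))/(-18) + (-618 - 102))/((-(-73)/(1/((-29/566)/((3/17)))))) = 283 * sqrt(5)/215934 + 6113366/179945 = 33.98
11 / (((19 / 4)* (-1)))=-44 / 19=-2.32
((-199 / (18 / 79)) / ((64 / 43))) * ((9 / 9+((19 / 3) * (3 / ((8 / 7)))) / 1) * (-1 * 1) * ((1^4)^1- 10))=-95316423 / 1024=-93082.44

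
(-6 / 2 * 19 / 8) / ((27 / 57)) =-361 / 24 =-15.04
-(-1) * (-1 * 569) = -569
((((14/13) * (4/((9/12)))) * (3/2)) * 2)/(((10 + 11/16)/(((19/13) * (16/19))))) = 57344/28899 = 1.98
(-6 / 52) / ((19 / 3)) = -9 / 494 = -0.02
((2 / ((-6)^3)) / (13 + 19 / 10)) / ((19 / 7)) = -35 / 152874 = -0.00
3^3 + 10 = 37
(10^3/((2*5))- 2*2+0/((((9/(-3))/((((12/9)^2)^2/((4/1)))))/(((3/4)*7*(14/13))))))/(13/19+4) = 1824/89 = 20.49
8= 8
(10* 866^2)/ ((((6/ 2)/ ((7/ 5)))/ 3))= 10499384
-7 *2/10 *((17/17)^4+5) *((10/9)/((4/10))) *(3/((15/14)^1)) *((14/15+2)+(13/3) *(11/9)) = -217756/405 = -537.67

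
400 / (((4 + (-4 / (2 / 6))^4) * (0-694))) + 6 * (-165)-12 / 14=-2495843374 / 2518873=-990.86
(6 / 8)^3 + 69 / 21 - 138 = -60163 / 448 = -134.29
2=2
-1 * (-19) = 19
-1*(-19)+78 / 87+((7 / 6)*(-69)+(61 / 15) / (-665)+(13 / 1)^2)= 62709287 / 578550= 108.39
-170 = -170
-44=-44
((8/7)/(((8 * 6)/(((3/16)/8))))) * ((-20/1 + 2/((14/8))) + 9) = -69/12544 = -0.01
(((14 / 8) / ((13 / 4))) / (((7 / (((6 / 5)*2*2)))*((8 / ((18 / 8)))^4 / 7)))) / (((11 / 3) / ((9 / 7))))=0.01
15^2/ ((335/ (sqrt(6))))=45*sqrt(6)/ 67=1.65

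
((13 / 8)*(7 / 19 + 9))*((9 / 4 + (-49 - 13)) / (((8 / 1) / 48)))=-829569 / 152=-5457.69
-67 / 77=-0.87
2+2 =4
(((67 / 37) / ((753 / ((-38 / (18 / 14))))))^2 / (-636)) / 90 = -79405921 / 899742122924310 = -0.00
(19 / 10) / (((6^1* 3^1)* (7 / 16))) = 0.24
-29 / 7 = -4.14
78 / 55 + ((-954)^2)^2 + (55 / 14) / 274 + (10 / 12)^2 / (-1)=393203436607580848 / 474705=828311133456.74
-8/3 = -2.67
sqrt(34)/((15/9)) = 3 * sqrt(34)/5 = 3.50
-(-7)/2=7/2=3.50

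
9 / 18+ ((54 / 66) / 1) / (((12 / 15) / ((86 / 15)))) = 70 / 11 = 6.36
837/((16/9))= 7533/16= 470.81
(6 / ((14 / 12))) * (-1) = -36 / 7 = -5.14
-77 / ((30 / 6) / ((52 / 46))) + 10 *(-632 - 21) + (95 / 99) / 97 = -7230587131 / 1104345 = -6547.40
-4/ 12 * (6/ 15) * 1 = -2/ 15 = -0.13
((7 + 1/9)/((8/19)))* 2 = 304/9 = 33.78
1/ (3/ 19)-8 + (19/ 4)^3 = 105.51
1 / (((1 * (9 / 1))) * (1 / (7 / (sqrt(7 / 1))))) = sqrt(7) / 9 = 0.29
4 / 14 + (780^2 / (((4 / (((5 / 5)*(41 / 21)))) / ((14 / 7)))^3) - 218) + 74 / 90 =8732389021 / 15435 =565752.45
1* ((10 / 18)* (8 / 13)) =40 / 117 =0.34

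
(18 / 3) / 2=3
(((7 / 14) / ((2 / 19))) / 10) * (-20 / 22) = -19 / 44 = -0.43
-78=-78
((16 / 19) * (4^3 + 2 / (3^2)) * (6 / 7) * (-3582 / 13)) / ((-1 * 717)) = 17.81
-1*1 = -1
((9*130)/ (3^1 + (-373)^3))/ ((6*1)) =-195/ 51895114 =-0.00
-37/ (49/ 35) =-185/ 7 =-26.43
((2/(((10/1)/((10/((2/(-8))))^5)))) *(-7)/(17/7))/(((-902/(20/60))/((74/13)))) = -37130240000/299013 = -124176.01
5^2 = 25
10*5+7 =57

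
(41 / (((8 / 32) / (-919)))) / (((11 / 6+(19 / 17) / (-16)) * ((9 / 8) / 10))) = -3279580160 / 4317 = -759689.64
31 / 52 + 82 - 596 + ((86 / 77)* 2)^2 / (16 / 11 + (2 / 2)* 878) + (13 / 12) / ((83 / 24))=-5773451724085 / 11252429188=-513.08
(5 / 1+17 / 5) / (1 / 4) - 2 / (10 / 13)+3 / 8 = 31.38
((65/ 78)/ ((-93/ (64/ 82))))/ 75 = -16/ 171585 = -0.00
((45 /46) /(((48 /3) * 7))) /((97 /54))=1215 /249872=0.00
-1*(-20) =20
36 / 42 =6 / 7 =0.86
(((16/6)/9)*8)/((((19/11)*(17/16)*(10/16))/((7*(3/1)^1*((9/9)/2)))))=315392/14535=21.70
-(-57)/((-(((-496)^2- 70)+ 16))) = -57/245962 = -0.00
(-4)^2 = 16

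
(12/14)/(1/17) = 102/7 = 14.57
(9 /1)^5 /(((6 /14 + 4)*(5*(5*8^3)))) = 413343 /396800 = 1.04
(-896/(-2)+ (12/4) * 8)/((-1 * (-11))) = 472/11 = 42.91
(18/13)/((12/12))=1.38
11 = 11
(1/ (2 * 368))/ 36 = 0.00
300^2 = 90000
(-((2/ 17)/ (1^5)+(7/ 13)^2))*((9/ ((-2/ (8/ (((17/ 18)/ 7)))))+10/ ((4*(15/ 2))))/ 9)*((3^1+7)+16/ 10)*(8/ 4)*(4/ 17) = 7384588304/ 112090095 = 65.88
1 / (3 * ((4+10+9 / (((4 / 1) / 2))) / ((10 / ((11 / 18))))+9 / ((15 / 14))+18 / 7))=840 / 30497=0.03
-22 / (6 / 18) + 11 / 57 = -3751 / 57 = -65.81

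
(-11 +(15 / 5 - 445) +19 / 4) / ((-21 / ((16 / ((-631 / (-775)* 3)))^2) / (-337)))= -23227024040000 / 75252429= -308654.81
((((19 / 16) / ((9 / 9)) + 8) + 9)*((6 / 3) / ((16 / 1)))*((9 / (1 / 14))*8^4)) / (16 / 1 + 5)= 55872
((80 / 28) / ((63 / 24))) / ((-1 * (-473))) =160 / 69531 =0.00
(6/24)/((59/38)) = 19/118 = 0.16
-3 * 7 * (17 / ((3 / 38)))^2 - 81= -2921455 / 3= -973818.33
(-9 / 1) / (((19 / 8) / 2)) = -144 / 19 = -7.58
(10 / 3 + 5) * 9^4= 54675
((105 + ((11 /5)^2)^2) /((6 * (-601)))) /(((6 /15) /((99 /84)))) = -441463 /4207000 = -0.10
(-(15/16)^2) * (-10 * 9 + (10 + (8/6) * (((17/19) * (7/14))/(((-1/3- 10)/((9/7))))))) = 37141425/527744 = 70.38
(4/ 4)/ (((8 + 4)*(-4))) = -1/ 48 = -0.02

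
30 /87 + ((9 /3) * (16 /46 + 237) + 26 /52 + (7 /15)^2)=214038791 /300150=713.11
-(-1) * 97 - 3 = 94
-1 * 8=-8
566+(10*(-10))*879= -87334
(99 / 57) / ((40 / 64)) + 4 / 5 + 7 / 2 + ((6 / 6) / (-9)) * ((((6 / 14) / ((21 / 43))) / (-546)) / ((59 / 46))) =1910794885 / 269921106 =7.08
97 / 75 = 1.29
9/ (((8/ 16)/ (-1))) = -18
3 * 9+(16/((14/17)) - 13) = 234/7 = 33.43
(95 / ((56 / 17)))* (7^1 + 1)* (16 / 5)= 738.29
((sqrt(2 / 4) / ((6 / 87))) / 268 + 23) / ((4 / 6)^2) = 261 * sqrt(2) / 4288 + 207 / 4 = 51.84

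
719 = 719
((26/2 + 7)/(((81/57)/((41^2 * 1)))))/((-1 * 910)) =-63878/2457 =-26.00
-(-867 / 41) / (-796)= -867 / 32636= -0.03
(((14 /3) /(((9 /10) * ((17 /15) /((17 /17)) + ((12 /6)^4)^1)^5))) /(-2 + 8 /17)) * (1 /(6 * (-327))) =1859375 /1588676483461769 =0.00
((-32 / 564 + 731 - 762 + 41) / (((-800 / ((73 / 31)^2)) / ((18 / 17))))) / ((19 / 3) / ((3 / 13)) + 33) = -100861983 / 83540883200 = -0.00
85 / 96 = 0.89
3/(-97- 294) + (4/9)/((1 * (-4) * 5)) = -526/17595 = -0.03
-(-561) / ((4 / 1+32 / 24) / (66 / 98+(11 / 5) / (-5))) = 240669 / 9800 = 24.56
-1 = -1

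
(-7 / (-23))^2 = 49 / 529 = 0.09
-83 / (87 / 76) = -6308 / 87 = -72.51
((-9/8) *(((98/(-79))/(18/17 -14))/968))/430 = -7497/28937004800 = -0.00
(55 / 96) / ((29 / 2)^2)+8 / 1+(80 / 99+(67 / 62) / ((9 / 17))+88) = 2041119533 / 20648232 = 98.85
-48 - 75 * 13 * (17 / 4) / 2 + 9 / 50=-423939 / 200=-2119.70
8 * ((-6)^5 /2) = -31104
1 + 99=100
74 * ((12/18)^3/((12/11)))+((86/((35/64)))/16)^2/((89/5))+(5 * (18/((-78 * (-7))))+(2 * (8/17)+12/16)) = 27.38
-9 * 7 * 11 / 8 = -693 / 8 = -86.62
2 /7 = 0.29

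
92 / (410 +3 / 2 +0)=184 / 823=0.22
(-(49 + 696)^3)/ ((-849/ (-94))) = -38868400750/ 849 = -45781390.75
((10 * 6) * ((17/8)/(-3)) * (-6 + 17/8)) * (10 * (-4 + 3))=-13175/8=-1646.88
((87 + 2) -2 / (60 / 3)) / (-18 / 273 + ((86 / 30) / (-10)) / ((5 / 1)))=-6067425 / 8413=-721.20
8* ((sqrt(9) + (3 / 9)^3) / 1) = 656 / 27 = 24.30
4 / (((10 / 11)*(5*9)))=22 / 225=0.10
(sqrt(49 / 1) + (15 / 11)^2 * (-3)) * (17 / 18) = 1462 / 1089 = 1.34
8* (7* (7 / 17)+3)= 800 / 17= 47.06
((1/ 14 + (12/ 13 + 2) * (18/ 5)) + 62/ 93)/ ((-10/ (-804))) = 2059781/ 2275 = 905.40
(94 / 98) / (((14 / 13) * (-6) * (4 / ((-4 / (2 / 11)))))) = 6721 / 8232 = 0.82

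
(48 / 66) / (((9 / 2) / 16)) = 256 / 99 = 2.59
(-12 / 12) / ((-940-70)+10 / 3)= 3 / 3020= 0.00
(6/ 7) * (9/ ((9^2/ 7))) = 2/ 3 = 0.67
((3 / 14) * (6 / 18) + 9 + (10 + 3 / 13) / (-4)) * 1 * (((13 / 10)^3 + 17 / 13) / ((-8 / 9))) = -972226179 / 37856000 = -25.68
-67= -67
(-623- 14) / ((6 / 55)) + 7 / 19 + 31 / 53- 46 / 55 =-1940374607 / 332310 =-5839.05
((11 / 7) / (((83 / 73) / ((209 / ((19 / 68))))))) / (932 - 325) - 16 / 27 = 10574716 / 9522009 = 1.11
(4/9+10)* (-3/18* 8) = -376/27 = -13.93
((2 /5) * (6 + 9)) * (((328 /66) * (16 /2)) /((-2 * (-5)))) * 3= 71.56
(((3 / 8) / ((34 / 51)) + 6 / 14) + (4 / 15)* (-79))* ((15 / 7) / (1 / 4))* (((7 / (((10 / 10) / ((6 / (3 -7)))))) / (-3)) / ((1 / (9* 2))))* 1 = -303543 / 28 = -10840.82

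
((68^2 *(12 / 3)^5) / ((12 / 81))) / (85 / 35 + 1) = 9321984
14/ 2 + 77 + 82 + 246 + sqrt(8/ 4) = sqrt(2) + 412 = 413.41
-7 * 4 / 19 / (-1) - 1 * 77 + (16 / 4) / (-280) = -100469 / 1330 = -75.54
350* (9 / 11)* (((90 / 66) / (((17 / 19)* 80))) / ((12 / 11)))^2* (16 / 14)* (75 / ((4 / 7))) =13.10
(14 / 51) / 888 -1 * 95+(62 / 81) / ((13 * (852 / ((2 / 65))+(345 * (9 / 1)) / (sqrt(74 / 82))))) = -36106087489764497 / 380065324210020 -1426 * sqrt(1517) / 218196838665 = -95.00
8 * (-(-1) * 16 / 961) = 128 / 961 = 0.13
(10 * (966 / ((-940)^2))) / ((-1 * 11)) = -483 / 485980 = -0.00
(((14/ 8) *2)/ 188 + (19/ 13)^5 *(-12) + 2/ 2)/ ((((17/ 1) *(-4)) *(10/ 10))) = 11029953469/ 9493219424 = 1.16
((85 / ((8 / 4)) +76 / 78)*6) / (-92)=-3391 / 1196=-2.84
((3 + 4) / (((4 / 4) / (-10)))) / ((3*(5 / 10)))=-140 / 3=-46.67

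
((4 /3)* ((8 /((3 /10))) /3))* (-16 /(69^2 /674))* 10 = -34508800 /128547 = -268.45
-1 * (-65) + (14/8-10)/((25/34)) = 2689/50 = 53.78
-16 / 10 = -8 / 5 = -1.60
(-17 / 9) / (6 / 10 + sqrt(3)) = 85 / 198 - 425 * sqrt(3) / 594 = -0.81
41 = 41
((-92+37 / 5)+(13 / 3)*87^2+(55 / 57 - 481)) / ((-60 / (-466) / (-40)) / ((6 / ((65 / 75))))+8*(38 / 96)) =17124184016 / 1682013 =10180.77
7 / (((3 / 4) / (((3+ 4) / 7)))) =28 / 3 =9.33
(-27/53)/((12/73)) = -657/212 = -3.10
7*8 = 56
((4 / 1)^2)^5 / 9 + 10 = 1048666 / 9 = 116518.44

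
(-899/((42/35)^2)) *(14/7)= -22475/18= -1248.61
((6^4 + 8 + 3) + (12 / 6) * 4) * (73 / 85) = 19199 / 17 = 1129.35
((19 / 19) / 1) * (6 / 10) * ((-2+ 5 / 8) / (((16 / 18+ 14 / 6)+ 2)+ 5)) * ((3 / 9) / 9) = -11 / 3680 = -0.00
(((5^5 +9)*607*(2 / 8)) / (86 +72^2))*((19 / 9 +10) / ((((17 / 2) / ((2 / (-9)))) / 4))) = -414709684 / 3628395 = -114.30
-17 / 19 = -0.89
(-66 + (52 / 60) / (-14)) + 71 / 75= -68371 / 1050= -65.12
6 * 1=6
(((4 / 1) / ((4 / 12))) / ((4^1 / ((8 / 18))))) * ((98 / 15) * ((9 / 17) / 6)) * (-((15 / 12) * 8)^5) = -3920000 / 51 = -76862.75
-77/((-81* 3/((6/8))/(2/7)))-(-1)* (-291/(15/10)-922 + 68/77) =-13909121/12474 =-1115.05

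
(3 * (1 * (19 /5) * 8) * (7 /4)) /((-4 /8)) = -1596 /5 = -319.20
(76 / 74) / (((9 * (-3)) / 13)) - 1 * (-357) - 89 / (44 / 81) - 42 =6622613 / 43956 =150.66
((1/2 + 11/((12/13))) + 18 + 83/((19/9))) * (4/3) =92.98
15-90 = -75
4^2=16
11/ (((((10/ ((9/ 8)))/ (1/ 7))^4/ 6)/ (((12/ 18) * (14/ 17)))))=72171/ 29854720000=0.00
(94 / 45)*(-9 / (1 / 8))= -752 / 5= -150.40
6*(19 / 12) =19 / 2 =9.50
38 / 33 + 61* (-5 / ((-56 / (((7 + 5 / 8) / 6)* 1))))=238703 / 29568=8.07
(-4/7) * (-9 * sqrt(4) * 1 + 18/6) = 8.57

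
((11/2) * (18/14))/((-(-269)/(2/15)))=0.00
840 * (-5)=-4200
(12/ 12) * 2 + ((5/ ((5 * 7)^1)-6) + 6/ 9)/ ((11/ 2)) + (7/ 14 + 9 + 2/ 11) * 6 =13663/ 231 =59.15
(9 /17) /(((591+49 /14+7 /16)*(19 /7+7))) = 84 /916997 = 0.00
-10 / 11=-0.91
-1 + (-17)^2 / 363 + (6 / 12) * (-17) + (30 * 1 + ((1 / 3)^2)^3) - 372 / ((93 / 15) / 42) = -440816095 / 176418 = -2498.70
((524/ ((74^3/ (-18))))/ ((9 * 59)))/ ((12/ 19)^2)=-47291/ 430347888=-0.00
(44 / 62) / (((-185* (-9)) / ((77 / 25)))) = 1694 / 1290375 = 0.00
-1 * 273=-273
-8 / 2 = -4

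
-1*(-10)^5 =100000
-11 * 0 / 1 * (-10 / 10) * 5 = 0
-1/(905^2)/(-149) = 1/122034725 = 0.00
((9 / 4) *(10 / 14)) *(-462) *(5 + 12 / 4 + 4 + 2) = -10395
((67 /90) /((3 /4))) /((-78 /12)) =-268 /1755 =-0.15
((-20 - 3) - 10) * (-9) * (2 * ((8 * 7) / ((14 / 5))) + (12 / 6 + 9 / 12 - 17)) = 30591 / 4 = 7647.75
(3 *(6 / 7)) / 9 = 0.29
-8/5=-1.60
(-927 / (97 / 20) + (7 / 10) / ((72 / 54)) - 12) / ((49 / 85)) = -13364091 / 38024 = -351.46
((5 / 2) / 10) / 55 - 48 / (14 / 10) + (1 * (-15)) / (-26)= -33.70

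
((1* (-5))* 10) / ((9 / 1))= -50 / 9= -5.56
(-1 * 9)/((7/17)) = -21.86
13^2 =169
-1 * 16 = -16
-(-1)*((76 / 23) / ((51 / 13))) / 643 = 988 / 754239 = 0.00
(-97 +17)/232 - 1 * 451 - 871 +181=-33099/29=-1141.34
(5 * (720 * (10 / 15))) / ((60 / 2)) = 80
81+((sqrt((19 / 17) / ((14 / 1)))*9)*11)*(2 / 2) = 99*sqrt(4522) / 238+81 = 108.97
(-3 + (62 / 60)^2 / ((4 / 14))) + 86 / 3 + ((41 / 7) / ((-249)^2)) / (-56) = 8933045011 / 303804900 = 29.40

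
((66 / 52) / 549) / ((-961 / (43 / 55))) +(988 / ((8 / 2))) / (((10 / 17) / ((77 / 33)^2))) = 2286.12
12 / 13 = 0.92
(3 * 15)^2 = 2025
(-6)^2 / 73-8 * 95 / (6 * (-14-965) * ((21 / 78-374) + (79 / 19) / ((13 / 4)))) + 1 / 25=525448675691 / 986196359775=0.53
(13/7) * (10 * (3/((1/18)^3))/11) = 29538.70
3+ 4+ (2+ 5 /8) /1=9.62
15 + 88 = 103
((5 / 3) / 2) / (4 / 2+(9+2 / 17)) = 85 / 1134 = 0.07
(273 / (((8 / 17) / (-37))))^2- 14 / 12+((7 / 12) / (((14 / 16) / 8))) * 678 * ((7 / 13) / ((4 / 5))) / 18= 3449948190157 / 7488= 460730260.44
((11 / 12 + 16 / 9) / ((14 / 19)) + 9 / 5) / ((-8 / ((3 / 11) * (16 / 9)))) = -13751 / 41580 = -0.33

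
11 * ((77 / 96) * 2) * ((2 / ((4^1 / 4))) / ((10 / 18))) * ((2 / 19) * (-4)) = -2541 / 95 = -26.75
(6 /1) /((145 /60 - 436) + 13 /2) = -72 /5125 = -0.01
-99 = -99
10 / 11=0.91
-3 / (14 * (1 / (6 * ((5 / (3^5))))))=-5 / 189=-0.03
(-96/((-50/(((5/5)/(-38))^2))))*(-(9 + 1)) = -24/1805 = -0.01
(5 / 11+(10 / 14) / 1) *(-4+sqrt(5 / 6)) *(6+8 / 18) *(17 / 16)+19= -1002 / 77+2465 *sqrt(30) / 1848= -5.71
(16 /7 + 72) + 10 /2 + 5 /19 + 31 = 14703 /133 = 110.55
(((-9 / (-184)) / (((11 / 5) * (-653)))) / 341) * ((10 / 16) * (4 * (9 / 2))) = -2025 / 1802760608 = -0.00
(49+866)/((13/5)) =4575/13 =351.92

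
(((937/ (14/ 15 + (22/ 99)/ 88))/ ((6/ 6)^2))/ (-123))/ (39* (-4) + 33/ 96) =19789440/ 378421513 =0.05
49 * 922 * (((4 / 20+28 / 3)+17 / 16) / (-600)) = -57443827 / 72000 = -797.83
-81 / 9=-9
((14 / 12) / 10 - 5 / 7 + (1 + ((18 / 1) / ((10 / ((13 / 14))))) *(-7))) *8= -1898 / 21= -90.38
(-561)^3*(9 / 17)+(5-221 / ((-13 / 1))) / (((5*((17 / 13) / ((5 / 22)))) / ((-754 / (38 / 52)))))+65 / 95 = -93472925.33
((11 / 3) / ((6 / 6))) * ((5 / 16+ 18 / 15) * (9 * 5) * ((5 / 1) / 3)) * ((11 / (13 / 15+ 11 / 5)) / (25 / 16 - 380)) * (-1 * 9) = 1976535 / 55706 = 35.48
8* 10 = 80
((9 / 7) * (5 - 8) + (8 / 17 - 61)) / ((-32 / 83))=317973 / 1904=167.00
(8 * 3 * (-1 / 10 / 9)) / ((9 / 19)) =-76 / 135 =-0.56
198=198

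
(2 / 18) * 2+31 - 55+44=182 / 9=20.22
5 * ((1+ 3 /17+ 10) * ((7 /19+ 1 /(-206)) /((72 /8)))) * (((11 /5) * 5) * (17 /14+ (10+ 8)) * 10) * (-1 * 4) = -2105328500 /110313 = -19085.04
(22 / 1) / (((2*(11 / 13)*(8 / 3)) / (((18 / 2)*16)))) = 702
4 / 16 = 1 / 4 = 0.25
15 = 15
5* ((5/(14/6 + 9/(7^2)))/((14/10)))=525/74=7.09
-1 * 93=-93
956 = 956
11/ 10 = 1.10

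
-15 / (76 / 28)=-105 / 19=-5.53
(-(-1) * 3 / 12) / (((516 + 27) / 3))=1 / 724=0.00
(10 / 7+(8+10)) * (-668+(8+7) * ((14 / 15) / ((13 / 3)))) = -1175312 / 91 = -12915.52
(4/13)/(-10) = -2/65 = -0.03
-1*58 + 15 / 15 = -57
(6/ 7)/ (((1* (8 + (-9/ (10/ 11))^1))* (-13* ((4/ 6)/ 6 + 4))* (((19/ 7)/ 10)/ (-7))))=-37800/ 173641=-0.22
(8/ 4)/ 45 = 2/ 45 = 0.04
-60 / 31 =-1.94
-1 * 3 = -3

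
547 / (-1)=-547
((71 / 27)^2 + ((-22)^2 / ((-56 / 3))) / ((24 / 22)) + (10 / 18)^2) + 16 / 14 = -89821 / 5832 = -15.40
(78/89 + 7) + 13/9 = 7466/801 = 9.32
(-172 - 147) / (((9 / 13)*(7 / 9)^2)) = -37323 / 49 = -761.69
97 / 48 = 2.02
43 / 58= 0.74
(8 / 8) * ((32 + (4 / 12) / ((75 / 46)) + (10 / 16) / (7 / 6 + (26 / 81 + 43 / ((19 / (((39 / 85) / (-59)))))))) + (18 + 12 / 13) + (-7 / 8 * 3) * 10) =3358886279431 / 132748264350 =25.30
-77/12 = -6.42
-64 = -64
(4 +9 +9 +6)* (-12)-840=-1176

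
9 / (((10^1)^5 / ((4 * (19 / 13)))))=171 / 325000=0.00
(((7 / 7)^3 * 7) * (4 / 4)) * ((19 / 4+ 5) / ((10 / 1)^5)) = 273 / 400000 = 0.00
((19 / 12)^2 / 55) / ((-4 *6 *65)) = -361 / 12355200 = -0.00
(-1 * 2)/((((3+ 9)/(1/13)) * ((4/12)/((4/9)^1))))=-2/117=-0.02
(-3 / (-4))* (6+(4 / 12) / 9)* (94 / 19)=7661 / 342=22.40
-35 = -35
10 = 10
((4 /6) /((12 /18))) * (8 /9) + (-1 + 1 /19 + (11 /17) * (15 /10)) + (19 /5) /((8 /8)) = 136981 /29070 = 4.71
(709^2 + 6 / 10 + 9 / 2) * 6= 3016116.60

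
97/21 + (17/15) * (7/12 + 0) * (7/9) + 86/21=104651/11340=9.23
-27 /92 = -0.29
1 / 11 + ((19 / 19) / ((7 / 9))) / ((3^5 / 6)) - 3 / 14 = -127 / 1386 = -0.09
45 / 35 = 9 / 7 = 1.29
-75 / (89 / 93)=-6975 / 89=-78.37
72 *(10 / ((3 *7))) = 240 / 7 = 34.29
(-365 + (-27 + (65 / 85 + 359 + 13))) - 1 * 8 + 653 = 10638 / 17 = 625.76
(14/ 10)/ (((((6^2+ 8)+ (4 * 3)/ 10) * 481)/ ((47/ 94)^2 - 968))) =-27097/ 434824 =-0.06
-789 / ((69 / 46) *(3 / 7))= -3682 / 3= -1227.33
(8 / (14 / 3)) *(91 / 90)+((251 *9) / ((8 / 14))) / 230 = 52223 / 2760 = 18.92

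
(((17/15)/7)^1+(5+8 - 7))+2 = 857/105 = 8.16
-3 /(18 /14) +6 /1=11 /3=3.67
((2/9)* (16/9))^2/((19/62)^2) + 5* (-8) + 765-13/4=6853665151/9474084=723.41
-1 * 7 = -7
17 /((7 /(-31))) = -527 /7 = -75.29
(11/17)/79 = 11/1343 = 0.01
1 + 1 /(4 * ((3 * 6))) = 73 /72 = 1.01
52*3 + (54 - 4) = 206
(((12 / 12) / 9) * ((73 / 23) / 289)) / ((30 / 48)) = 584 / 299115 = 0.00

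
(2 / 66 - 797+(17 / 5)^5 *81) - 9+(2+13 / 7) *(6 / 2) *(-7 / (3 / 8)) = 3689887136 / 103125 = 35780.72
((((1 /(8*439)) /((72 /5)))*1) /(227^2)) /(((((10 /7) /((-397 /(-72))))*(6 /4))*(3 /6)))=2779 /1407221538048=0.00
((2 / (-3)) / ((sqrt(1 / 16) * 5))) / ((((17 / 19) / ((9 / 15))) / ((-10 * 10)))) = 608 / 17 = 35.76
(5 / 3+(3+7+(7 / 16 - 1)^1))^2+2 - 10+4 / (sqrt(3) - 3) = 261049 / 2304 - 2 * sqrt(3) / 3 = 112.15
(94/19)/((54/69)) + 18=4159/171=24.32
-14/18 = -7/9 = -0.78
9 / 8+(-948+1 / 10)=-37871 / 40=-946.78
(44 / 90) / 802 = 11 / 18045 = 0.00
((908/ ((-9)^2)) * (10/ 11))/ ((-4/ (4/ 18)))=-4540/ 8019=-0.57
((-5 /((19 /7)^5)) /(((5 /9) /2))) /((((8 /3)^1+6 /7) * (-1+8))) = -453789 /91615663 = -0.00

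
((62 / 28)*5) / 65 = 31 / 182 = 0.17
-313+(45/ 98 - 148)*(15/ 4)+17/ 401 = -136165317/ 157192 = -866.24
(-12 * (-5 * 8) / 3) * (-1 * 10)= -1600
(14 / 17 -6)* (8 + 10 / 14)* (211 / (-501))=1132648 / 59619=19.00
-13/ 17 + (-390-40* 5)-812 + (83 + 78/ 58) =-649981/ 493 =-1318.42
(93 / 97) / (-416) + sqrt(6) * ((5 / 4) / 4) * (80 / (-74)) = -0.83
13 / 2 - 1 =11 / 2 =5.50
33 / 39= 11 / 13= 0.85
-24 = -24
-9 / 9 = -1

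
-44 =-44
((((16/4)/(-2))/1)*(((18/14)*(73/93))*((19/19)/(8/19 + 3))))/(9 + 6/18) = -12483/197470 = -0.06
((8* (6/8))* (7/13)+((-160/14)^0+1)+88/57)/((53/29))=145580/39273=3.71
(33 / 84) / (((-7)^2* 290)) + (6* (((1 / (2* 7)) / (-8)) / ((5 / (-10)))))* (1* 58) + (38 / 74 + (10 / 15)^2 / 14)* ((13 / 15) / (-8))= 1223299633 / 198741060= 6.16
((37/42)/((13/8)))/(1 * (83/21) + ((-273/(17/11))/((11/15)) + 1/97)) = -244052/106655783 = -0.00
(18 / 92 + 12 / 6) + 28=30.20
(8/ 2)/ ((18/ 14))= 28/ 9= 3.11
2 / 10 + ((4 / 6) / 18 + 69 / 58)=11171 / 7830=1.43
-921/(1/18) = -16578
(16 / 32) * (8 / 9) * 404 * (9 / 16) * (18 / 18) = 101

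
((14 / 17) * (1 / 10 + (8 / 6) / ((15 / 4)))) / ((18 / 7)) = 0.15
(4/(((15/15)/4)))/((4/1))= 4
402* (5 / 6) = 335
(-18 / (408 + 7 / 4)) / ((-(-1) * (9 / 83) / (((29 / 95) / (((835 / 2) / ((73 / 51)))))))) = -2811376 / 6630697425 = -0.00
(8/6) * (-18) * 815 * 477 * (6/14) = -27990360/7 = -3998622.86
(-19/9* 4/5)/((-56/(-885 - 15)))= -27.14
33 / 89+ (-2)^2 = 389 / 89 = 4.37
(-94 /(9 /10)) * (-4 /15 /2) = 376 /27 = 13.93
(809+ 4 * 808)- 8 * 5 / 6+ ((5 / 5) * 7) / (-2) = 24185 / 6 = 4030.83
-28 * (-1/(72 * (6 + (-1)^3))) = 0.08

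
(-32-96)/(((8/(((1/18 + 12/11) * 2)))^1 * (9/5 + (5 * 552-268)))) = -18160/1234431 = -0.01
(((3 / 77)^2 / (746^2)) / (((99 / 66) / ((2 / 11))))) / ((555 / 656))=656 / 1678663036435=0.00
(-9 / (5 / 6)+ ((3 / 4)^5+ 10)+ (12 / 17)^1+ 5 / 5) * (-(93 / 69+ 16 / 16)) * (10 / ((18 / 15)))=-4477635 / 200192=-22.37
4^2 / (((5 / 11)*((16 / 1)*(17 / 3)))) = 33 / 85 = 0.39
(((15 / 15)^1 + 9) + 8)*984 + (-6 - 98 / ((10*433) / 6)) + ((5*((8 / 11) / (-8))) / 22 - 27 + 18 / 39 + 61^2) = 145759403931 / 6811090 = 21400.31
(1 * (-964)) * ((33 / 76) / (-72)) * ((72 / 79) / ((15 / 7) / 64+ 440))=3562944 / 295899635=0.01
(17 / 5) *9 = 153 / 5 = 30.60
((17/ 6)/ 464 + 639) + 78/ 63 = 12477079/ 19488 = 640.24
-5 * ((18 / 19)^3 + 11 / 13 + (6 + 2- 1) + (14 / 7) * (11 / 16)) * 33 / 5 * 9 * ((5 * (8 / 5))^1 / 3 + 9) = -24893630685 / 713336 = -34897.48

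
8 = 8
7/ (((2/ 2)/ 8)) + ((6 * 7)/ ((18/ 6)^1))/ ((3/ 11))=322/ 3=107.33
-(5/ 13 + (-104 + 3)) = 1308/ 13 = 100.62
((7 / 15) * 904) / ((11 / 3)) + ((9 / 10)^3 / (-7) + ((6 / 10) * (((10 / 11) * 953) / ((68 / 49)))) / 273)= 1979459501 / 17017000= 116.32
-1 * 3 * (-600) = 1800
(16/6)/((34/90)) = 7.06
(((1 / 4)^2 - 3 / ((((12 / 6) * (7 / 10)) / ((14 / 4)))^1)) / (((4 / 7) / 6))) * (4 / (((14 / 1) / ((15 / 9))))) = -595 / 16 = -37.19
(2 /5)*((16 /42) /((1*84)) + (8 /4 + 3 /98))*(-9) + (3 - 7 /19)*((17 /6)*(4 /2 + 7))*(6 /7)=46729 /931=50.19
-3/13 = -0.23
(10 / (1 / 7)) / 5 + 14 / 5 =84 / 5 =16.80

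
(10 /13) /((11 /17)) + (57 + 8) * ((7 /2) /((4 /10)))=326005 /572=569.94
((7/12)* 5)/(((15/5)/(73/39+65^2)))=1442420/351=4109.46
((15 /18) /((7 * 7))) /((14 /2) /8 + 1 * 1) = 4 /441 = 0.01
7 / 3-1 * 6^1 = -11 / 3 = -3.67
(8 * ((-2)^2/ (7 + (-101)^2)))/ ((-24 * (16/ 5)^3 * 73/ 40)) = -625/ 286150656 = -0.00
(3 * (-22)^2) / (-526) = -726 / 263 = -2.76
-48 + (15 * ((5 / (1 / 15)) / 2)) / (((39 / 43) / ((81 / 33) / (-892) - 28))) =-4442798751 / 255112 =-17415.09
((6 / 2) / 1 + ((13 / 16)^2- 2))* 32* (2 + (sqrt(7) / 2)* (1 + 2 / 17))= 475* sqrt(7) / 16 + 425 / 4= 184.80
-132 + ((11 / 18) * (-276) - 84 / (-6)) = -286.67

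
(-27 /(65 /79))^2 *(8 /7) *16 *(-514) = -299333138688 /29575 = -10121154.31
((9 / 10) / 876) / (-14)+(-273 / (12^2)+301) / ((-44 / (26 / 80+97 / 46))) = -16426332917 / 992893440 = -16.54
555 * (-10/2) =-2775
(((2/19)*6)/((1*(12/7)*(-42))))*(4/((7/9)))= -6/133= -0.05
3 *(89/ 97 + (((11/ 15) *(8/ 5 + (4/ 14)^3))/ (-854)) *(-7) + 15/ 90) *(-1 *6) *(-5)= 999092559/ 10147655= 98.46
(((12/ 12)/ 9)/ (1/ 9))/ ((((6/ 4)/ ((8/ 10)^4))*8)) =64/ 1875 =0.03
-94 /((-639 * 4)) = 47 /1278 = 0.04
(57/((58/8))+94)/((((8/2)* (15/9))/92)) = 203826/145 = 1405.70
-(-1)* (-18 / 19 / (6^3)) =-1 / 228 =-0.00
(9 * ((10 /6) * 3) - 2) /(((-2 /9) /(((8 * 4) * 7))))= -43344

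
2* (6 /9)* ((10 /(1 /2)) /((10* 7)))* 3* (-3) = -24 /7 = -3.43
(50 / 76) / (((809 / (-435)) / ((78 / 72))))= -47125 / 122968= -0.38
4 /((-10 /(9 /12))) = -3 /10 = -0.30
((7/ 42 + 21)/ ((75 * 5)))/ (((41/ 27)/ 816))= 155448/ 5125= 30.33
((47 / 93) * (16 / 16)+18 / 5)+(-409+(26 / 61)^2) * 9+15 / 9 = -6356289241 / 1730265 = -3673.59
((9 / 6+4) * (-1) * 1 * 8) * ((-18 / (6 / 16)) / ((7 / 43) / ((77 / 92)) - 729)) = -998976 / 344725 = -2.90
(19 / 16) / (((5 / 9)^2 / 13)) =50.02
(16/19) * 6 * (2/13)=192/247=0.78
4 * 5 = 20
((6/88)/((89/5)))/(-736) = -15/2882176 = -0.00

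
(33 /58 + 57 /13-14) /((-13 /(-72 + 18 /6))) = -470649 /9802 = -48.02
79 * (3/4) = 237/4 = 59.25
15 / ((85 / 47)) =8.29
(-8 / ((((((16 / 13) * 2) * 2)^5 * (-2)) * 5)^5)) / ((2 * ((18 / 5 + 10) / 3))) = 21169230044600449998092219079 / 485264215520026359559817229612828346370133852160000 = 0.00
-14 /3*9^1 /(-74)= 21 /37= 0.57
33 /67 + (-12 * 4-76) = -8275 /67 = -123.51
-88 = -88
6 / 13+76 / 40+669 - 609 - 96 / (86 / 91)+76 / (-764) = -41980859 / 1067690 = -39.32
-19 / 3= -6.33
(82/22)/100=41/1100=0.04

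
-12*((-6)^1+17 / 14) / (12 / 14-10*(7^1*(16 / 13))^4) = -5740761 / 5507232077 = -0.00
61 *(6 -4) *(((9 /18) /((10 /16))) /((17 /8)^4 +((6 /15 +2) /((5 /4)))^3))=6246400000 /1758000457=3.55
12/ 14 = 6/ 7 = 0.86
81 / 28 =2.89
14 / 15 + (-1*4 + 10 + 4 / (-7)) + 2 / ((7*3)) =226 / 35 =6.46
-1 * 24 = -24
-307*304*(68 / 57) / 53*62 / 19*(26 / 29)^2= -13999278592 / 2540661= -5510.09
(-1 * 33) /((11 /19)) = -57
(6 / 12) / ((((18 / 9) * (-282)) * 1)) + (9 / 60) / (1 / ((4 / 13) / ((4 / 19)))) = 16009 / 73320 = 0.22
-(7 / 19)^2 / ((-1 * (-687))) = -49 / 248007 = -0.00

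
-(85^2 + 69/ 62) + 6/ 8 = -895945/ 124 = -7225.36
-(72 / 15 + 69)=-73.80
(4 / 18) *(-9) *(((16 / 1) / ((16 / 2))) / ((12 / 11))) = -3.67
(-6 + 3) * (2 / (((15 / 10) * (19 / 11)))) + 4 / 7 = -232 / 133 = -1.74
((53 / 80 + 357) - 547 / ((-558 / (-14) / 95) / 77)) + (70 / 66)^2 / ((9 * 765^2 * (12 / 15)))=-56918101561021073 / 568990390320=-100033.50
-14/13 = -1.08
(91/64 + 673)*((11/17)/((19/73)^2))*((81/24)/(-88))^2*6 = 29590833897/520486912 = 56.85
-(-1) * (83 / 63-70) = -4327 / 63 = -68.68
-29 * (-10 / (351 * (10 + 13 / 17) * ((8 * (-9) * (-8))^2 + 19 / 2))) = 9860 / 42623156043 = 0.00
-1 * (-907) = 907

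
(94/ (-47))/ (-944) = 1/ 472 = 0.00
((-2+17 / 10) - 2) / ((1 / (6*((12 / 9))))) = -92 / 5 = -18.40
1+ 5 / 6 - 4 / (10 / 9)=-53 / 30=-1.77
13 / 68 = 0.19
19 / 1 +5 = 24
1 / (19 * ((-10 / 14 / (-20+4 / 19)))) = 2632 / 1805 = 1.46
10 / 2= 5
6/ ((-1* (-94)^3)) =3/ 415292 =0.00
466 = 466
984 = 984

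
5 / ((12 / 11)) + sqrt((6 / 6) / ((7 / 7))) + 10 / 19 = 1393 / 228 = 6.11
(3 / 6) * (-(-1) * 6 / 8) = 0.38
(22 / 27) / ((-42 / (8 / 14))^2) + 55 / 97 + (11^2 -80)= 2352450712 / 56593971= 41.57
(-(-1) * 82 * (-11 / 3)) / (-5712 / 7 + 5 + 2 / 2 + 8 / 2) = 451 / 1209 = 0.37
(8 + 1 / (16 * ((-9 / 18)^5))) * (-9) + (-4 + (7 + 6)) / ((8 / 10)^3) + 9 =-1755 / 64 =-27.42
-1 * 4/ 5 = -4/ 5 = -0.80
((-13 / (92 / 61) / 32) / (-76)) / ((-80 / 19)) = -793 / 942080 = -0.00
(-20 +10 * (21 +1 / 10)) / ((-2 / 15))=-2865 / 2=-1432.50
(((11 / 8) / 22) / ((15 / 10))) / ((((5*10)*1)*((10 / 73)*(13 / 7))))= 511 / 156000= 0.00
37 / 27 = 1.37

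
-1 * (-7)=7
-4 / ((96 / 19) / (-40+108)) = -323 / 6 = -53.83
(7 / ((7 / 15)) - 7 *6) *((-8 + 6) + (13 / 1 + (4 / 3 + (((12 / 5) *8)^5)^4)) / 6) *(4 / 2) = -417125829696780457506446400.00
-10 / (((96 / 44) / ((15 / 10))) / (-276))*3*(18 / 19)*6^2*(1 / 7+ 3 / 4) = 23054625 / 133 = 173343.05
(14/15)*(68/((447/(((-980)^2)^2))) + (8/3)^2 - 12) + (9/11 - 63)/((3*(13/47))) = 376702535260602548/2876445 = 130961146575.24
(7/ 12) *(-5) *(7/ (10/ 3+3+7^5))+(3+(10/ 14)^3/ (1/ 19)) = 137341401/ 13840736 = 9.92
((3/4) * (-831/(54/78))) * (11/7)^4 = -52722241/9604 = -5489.61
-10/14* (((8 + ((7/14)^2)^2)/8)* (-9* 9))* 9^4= 342779445/896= 382566.34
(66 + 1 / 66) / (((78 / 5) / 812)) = 3436.17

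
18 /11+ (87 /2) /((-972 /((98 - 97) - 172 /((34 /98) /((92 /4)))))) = 20676367 /40392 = 511.89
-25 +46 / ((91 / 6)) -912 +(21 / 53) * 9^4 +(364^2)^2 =84668689480716 / 4823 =17555191681.67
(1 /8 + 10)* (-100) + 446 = -566.50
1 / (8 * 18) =1 / 144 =0.01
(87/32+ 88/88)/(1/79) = 293.78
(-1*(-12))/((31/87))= 1044/31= 33.68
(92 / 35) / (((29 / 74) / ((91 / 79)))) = 88504 / 11455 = 7.73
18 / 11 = 1.64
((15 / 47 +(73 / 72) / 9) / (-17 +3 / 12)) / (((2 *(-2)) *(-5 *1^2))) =-13151 / 10202760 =-0.00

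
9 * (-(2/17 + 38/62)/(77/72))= -3240/527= -6.15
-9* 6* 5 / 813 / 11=-90 / 2981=-0.03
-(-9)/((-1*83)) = -9/83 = -0.11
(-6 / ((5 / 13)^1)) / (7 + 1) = -39 / 20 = -1.95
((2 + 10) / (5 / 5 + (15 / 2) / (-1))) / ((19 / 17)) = -408 / 247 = -1.65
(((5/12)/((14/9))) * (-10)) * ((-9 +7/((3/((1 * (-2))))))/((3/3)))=1025/28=36.61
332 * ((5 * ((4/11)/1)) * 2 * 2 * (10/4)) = 66400/11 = 6036.36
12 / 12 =1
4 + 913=917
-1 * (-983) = 983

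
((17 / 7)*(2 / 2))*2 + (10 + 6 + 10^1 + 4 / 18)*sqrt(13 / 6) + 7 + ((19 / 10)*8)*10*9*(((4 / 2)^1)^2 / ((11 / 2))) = 118*sqrt(78) / 27 + 77521 / 77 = 1045.36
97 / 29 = 3.34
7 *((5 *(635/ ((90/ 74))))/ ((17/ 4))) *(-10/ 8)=-822325/ 153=-5374.67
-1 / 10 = -0.10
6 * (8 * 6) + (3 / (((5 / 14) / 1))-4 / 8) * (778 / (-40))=26869 / 200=134.34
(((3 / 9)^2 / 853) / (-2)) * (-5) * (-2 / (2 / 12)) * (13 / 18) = -65 / 23031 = -0.00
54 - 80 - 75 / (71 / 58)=-87.27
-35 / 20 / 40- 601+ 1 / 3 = -288341 / 480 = -600.71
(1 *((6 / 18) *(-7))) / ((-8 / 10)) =35 / 12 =2.92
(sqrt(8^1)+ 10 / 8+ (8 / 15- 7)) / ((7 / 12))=-313 / 35+ 24 * sqrt(2) / 7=-4.09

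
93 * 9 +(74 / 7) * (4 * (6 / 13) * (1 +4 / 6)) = 79127 / 91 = 869.53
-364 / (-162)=182 / 81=2.25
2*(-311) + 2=-620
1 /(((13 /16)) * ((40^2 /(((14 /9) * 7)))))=49 /5850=0.01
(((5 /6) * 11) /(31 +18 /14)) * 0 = 0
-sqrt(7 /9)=-sqrt(7) /3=-0.88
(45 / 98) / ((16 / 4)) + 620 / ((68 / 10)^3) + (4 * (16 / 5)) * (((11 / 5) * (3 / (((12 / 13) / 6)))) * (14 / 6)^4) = 21162485675371 / 1299979800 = 16279.09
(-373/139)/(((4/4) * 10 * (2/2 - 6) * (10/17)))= 6341/69500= 0.09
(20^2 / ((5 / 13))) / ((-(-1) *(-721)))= -1040 / 721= -1.44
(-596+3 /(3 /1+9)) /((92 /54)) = -64341 /184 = -349.68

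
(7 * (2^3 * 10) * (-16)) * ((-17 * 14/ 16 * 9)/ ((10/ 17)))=2039184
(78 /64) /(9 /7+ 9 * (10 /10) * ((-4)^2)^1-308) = -273 /36448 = -0.01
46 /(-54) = -23 /27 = -0.85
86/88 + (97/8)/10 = 2.19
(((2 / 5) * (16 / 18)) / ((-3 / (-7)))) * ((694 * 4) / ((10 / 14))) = 2176384 / 675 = 3224.27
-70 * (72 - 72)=0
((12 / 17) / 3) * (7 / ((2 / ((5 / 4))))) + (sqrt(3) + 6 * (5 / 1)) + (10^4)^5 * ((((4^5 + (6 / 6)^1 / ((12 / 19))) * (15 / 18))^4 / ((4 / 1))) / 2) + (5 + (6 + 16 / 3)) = sqrt(3) + 1487708354287513797760009765635565397 / 223074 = 6669124838786742505894949000000.00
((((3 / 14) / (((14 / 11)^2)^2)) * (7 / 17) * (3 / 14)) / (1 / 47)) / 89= 6193143 / 1627455424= 0.00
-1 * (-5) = 5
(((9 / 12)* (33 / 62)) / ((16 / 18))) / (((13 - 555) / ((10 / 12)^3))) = -4125 / 8602624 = -0.00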